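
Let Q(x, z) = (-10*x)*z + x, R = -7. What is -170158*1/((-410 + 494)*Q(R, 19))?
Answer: -85079/55566 ≈ -1.5311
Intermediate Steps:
Q(x, z) = x - 10*x*z (Q(x, z) = -10*x*z + x = x - 10*x*z)
-170158*1/((-410 + 494)*Q(R, 19)) = -170158*(-1/(7*(1 - 10*19)*(-410 + 494))) = -170158*(-1/(588*(1 - 190))) = -170158/(-7*(-189)*84) = -170158/(1323*84) = -170158/111132 = -170158*1/111132 = -85079/55566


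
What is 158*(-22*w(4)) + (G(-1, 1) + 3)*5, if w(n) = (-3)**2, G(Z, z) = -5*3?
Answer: -31344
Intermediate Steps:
G(Z, z) = -15
w(n) = 9
158*(-22*w(4)) + (G(-1, 1) + 3)*5 = 158*(-22*9) + (-15 + 3)*5 = 158*(-198) - 12*5 = -31284 - 60 = -31344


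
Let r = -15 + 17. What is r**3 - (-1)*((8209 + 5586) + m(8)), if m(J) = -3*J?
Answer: 13779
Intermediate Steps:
r = 2
r**3 - (-1)*((8209 + 5586) + m(8)) = 2**3 - (-1)*((8209 + 5586) - 3*8) = 8 - (-1)*(13795 - 24) = 8 - (-1)*13771 = 8 - 1*(-13771) = 8 + 13771 = 13779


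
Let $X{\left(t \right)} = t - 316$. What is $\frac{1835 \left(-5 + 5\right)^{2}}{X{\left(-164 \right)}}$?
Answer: $0$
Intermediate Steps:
$X{\left(t \right)} = -316 + t$
$\frac{1835 \left(-5 + 5\right)^{2}}{X{\left(-164 \right)}} = \frac{1835 \left(-5 + 5\right)^{2}}{-316 - 164} = \frac{1835 \cdot 0^{2}}{-480} = 1835 \cdot 0 \left(- \frac{1}{480}\right) = 0 \left(- \frac{1}{480}\right) = 0$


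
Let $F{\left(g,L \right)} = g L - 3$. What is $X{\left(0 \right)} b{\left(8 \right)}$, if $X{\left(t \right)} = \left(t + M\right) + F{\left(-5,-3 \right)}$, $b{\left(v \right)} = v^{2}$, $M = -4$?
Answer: $512$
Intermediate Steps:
$F{\left(g,L \right)} = -3 + L g$ ($F{\left(g,L \right)} = L g - 3 = -3 + L g$)
$X{\left(t \right)} = 8 + t$ ($X{\left(t \right)} = \left(t - 4\right) - -12 = \left(-4 + t\right) + \left(-3 + 15\right) = \left(-4 + t\right) + 12 = 8 + t$)
$X{\left(0 \right)} b{\left(8 \right)} = \left(8 + 0\right) 8^{2} = 8 \cdot 64 = 512$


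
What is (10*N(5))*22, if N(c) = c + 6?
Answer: 2420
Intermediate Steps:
N(c) = 6 + c
(10*N(5))*22 = (10*(6 + 5))*22 = (10*11)*22 = 110*22 = 2420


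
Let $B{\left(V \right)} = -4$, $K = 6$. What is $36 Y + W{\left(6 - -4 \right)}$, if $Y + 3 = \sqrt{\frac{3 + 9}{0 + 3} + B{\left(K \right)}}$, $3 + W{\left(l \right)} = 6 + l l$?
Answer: $-5$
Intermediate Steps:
$W{\left(l \right)} = 3 + l^{2}$ ($W{\left(l \right)} = -3 + \left(6 + l l\right) = -3 + \left(6 + l^{2}\right) = 3 + l^{2}$)
$Y = -3$ ($Y = -3 + \sqrt{\frac{3 + 9}{0 + 3} - 4} = -3 + \sqrt{\frac{12}{3} - 4} = -3 + \sqrt{12 \cdot \frac{1}{3} - 4} = -3 + \sqrt{4 - 4} = -3 + \sqrt{0} = -3 + 0 = -3$)
$36 Y + W{\left(6 - -4 \right)} = 36 \left(-3\right) + \left(3 + \left(6 - -4\right)^{2}\right) = -108 + \left(3 + \left(6 + 4\right)^{2}\right) = -108 + \left(3 + 10^{2}\right) = -108 + \left(3 + 100\right) = -108 + 103 = -5$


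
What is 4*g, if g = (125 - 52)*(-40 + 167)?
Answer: 37084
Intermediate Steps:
g = 9271 (g = 73*127 = 9271)
4*g = 4*9271 = 37084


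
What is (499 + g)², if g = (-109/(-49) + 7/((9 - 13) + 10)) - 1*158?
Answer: 10251765001/86436 ≈ 1.1861e+5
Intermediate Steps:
g = -45455/294 (g = (-109*(-1/49) + 7/(-4 + 10)) - 158 = (109/49 + 7/6) - 158 = 997/294 - 158 = -45455/294 ≈ -154.61)
(499 + g)² = (499 - 45455/294)² = (101251/294)² = 10251765001/86436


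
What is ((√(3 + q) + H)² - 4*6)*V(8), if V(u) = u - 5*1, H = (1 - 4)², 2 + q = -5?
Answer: 159 + 108*I ≈ 159.0 + 108.0*I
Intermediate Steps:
q = -7 (q = -2 - 5 = -7)
H = 9 (H = (-3)² = 9)
V(u) = -5 + u (V(u) = u - 5 = -5 + u)
((√(3 + q) + H)² - 4*6)*V(8) = ((√(3 - 7) + 9)² - 4*6)*(-5 + 8) = ((√(-4) + 9)² - 24)*3 = ((2*I + 9)² - 24)*3 = ((9 + 2*I)² - 24)*3 = (-24 + (9 + 2*I)²)*3 = -72 + 3*(9 + 2*I)²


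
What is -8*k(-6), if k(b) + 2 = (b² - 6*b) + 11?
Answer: -648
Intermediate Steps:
k(b) = 9 + b² - 6*b (k(b) = -2 + ((b² - 6*b) + 11) = -2 + (11 + b² - 6*b) = 9 + b² - 6*b)
-8*k(-6) = -8*(9 + (-6)² - 6*(-6)) = -8*(9 + 36 + 36) = -8*81 = -648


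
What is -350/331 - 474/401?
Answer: -297244/132731 ≈ -2.2394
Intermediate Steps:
-350/331 - 474/401 = -297244/132731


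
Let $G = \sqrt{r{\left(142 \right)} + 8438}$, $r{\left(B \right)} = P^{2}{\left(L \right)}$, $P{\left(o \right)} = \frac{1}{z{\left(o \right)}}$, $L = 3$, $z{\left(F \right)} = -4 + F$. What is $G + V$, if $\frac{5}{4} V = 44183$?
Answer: $\frac{176732}{5} + \sqrt{8439} \approx 35438.0$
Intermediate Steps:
$P{\left(o \right)} = \frac{1}{-4 + o}$
$V = \frac{176732}{5}$ ($V = \frac{4}{5} \cdot 44183 = \frac{176732}{5} \approx 35346.0$)
$r{\left(B \right)} = 1$ ($r{\left(B \right)} = \left(\frac{1}{-4 + 3}\right)^{2} = \left(\frac{1}{-1}\right)^{2} = \left(-1\right)^{2} = 1$)
$G = \sqrt{8439}$ ($G = \sqrt{1 + 8438} = \sqrt{8439} \approx 91.864$)
$G + V = \sqrt{8439} + \frac{176732}{5} = \frac{176732}{5} + \sqrt{8439}$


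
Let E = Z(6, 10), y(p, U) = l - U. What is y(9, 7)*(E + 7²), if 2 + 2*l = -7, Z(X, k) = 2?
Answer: -1173/2 ≈ -586.50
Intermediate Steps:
l = -9/2 (l = -1 + (½)*(-7) = -1 - 7/2 = -9/2 ≈ -4.5000)
y(p, U) = -9/2 - U
E = 2
y(9, 7)*(E + 7²) = (-9/2 - 1*7)*(2 + 7²) = (-9/2 - 7)*(2 + 49) = -23/2*51 = -1173/2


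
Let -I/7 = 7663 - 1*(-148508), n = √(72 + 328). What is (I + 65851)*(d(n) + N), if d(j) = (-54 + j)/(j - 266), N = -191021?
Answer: 24138075747836/123 ≈ 1.9624e+11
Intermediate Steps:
n = 20 (n = √400 = 20)
d(j) = (-54 + j)/(-266 + j)
I = -1093197 (I = -7*(7663 - 1*(-148508)) = -7*(7663 + 148508) = -7*156171 = -1093197)
(I + 65851)*(d(n) + N) = (-1093197 + 65851)*((-54 + 20)/(-266 + 20) - 191021) = -1027346*(-34/(-246) - 191021) = -1027346*(-1/246*(-34) - 191021) = -1027346*(17/123 - 191021) = -1027346*(-23495566/123) = 24138075747836/123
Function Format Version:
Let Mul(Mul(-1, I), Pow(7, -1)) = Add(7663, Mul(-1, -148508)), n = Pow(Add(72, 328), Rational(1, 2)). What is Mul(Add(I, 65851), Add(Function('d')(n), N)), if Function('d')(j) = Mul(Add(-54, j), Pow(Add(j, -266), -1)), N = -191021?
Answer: Rational(24138075747836, 123) ≈ 1.9624e+11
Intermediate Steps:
n = 20 (n = Pow(400, Rational(1, 2)) = 20)
Function('d')(j) = Mul(Pow(Add(-266, j), -1), Add(-54, j)) (Function('d')(j) = Mul(Add(-54, j), Pow(Add(-266, j), -1)) = Mul(Pow(Add(-266, j), -1), Add(-54, j)))
I = -1093197 (I = Mul(-7, Add(7663, Mul(-1, -148508))) = Mul(-7, Add(7663, 148508)) = Mul(-7, 156171) = -1093197)
Mul(Add(I, 65851), Add(Function('d')(n), N)) = Mul(Add(-1093197, 65851), Add(Mul(Pow(Add(-266, 20), -1), Add(-54, 20)), -191021)) = Mul(-1027346, Add(Mul(Pow(-246, -1), -34), -191021)) = Mul(-1027346, Add(Mul(Rational(-1, 246), -34), -191021)) = Mul(-1027346, Add(Rational(17, 123), -191021)) = Mul(-1027346, Rational(-23495566, 123)) = Rational(24138075747836, 123)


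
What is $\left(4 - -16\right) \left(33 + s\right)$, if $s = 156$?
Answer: $3780$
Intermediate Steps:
$\left(4 - -16\right) \left(33 + s\right) = \left(4 - -16\right) \left(33 + 156\right) = \left(4 + 16\right) 189 = 20 \cdot 189 = 3780$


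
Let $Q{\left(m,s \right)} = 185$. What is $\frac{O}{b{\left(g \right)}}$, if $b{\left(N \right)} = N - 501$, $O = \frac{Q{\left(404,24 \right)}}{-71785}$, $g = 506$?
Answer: $- \frac{37}{71785} \approx -0.00051543$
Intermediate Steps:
$O = - \frac{37}{14357}$ ($O = \frac{185}{-71785} = 185 \left(- \frac{1}{71785}\right) = - \frac{37}{14357} \approx -0.0025771$)
$b{\left(N \right)} = -501 + N$ ($b{\left(N \right)} = N - 501 = -501 + N$)
$\frac{O}{b{\left(g \right)}} = - \frac{37}{14357 \left(-501 + 506\right)} = - \frac{37}{14357 \cdot 5} = \left(- \frac{37}{14357}\right) \frac{1}{5} = - \frac{37}{71785}$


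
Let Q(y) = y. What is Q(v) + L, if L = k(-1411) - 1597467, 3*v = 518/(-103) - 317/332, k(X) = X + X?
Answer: -54723550853/34196 ≈ -1.6003e+6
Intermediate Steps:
k(X) = 2*X
v = -68209/34196 (v = (518/(-103) - 317/332)/3 = (518*(-1/103) - 317*1/332)/3 = (-518/103 - 317/332)/3 = (1/3)*(-204627/34196) = -68209/34196 ≈ -1.9946)
L = -1600289 (L = 2*(-1411) - 1597467 = -2822 - 1597467 = -1600289)
Q(v) + L = -68209/34196 - 1600289 = -54723550853/34196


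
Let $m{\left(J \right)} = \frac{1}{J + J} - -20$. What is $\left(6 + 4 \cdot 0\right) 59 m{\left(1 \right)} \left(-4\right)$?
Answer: $-29028$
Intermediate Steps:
$m{\left(J \right)} = 20 + \frac{1}{2 J}$ ($m{\left(J \right)} = \frac{1}{2 J} + 20 = 20 + \frac{1}{2 J}$)
$\left(6 + 4 \cdot 0\right) 59 m{\left(1 \right)} \left(-4\right) = \left(6 + 4 \cdot 0\right) 59 \left(20 + \frac{1}{2 \cdot 1}\right) \left(-4\right) = \left(6 + 0\right) 59 \left(20 + \frac{1}{2} \cdot 1\right) \left(-4\right) = 6 \cdot 59 \left(20 + \frac{1}{2}\right) \left(-4\right) = 354 \cdot \frac{41}{2} \left(-4\right) = 354 \left(-82\right) = -29028$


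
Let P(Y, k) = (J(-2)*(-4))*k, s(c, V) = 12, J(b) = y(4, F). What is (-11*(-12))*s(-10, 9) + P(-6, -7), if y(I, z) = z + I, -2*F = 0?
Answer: 1696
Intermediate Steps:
F = 0 (F = -1/2*0 = 0)
y(I, z) = I + z
J(b) = 4 (J(b) = 4 + 0 = 4)
P(Y, k) = -16*k (P(Y, k) = (4*(-4))*k = -16*k)
(-11*(-12))*s(-10, 9) + P(-6, -7) = -11*(-12)*12 - 16*(-7) = 132*12 + 112 = 1584 + 112 = 1696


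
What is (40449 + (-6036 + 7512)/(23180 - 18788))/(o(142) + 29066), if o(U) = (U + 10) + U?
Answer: 4934819/3581920 ≈ 1.3777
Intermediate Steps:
o(U) = 10 + 2*U (o(U) = (10 + U) + U = 10 + 2*U)
(40449 + (-6036 + 7512)/(23180 - 18788))/(o(142) + 29066) = (40449 + (-6036 + 7512)/(23180 - 18788))/((10 + 2*142) + 29066) = (40449 + 1476/4392)/((10 + 284) + 29066) = (40449 + 1476*(1/4392))/(294 + 29066) = (40449 + 41/122)/29360 = (4934819/122)*(1/29360) = 4934819/3581920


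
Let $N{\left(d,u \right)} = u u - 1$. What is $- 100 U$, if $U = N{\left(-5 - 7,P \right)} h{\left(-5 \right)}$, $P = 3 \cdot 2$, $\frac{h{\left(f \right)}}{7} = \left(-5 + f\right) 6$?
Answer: $1470000$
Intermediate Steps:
$h{\left(f \right)} = -210 + 42 f$ ($h{\left(f \right)} = 7 \left(-5 + f\right) 6 = 7 \left(-30 + 6 f\right) = -210 + 42 f$)
$P = 6$
$N{\left(d,u \right)} = -1 + u^{2}$ ($N{\left(d,u \right)} = u^{2} - 1 = -1 + u^{2}$)
$U = -14700$ ($U = \left(-1 + 6^{2}\right) \left(-210 + 42 \left(-5\right)\right) = \left(-1 + 36\right) \left(-210 - 210\right) = 35 \left(-420\right) = -14700$)
$- 100 U = \left(-100\right) \left(-14700\right) = 1470000$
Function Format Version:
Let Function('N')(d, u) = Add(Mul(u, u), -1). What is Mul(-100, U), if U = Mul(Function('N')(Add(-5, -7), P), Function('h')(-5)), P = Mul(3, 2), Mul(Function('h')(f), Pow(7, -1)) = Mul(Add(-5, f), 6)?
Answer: 1470000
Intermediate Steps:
Function('h')(f) = Add(-210, Mul(42, f)) (Function('h')(f) = Mul(7, Mul(Add(-5, f), 6)) = Mul(7, Add(-30, Mul(6, f))) = Add(-210, Mul(42, f)))
P = 6
Function('N')(d, u) = Add(-1, Pow(u, 2)) (Function('N')(d, u) = Add(Pow(u, 2), -1) = Add(-1, Pow(u, 2)))
U = -14700 (U = Mul(Add(-1, Pow(6, 2)), Add(-210, Mul(42, -5))) = Mul(Add(-1, 36), Add(-210, -210)) = Mul(35, -420) = -14700)
Mul(-100, U) = Mul(-100, -14700) = 1470000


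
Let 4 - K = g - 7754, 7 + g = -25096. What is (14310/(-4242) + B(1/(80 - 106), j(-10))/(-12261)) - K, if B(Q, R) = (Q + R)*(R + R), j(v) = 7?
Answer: -3703515102785/112690851 ≈ -32864.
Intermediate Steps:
g = -25103 (g = -7 - 25096 = -25103)
B(Q, R) = 2*R*(Q + R) (B(Q, R) = (Q + R)*(2*R) = 2*R*(Q + R))
K = 32861 (K = 4 - (-25103 - 7754) = 4 - 1*(-32857) = 4 + 32857 = 32861)
(14310/(-4242) + B(1/(80 - 106), j(-10))/(-12261)) - K = (14310/(-4242) + (2*7*(1/(80 - 106) + 7))/(-12261)) - 1*32861 = (14310*(-1/4242) + (2*7*(1/(-26) + 7))*(-1/12261)) - 32861 = (-2385/707 + (2*7*(-1/26 + 7))*(-1/12261)) - 32861 = (-2385/707 + (2*7*(181/26))*(-1/12261)) - 32861 = (-2385/707 + (1267/13)*(-1/12261)) - 32861 = (-2385/707 - 1267/159393) - 32861 = -381048074/112690851 - 32861 = -3703515102785/112690851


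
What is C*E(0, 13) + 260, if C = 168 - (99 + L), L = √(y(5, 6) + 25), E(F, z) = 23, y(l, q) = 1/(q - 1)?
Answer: 1847 - 69*√70/5 ≈ 1731.5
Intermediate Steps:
y(l, q) = 1/(-1 + q)
L = 3*√70/5 (L = √(1/(-1 + 6) + 25) = √(1/5 + 25) = √(⅕ + 25) = √(126/5) = 3*√70/5 ≈ 5.0200)
C = 69 - 3*√70/5 (C = 168 - (99 + 3*√70/5) = 168 + (-99 - 3*√70/5) = 69 - 3*√70/5 ≈ 63.980)
C*E(0, 13) + 260 = (69 - 3*√70/5)*23 + 260 = (1587 - 69*√70/5) + 260 = 1847 - 69*√70/5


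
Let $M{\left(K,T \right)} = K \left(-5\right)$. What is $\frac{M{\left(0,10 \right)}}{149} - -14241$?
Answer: $14241$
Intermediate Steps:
$M{\left(K,T \right)} = - 5 K$
$\frac{M{\left(0,10 \right)}}{149} - -14241 = \frac{\left(-5\right) 0}{149} - -14241 = 0 \cdot \frac{1}{149} + 14241 = 0 + 14241 = 14241$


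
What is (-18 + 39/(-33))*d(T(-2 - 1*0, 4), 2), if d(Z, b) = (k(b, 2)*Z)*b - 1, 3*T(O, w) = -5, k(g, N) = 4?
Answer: 9073/33 ≈ 274.94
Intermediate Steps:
T(O, w) = -5/3 (T(O, w) = (⅓)*(-5) = -5/3)
d(Z, b) = -1 + 4*Z*b (d(Z, b) = (4*Z)*b - 1 = 4*Z*b - 1 = -1 + 4*Z*b)
(-18 + 39/(-33))*d(T(-2 - 1*0, 4), 2) = (-18 + 39/(-33))*(-1 + 4*(-5/3)*2) = (-18 + 39*(-1/33))*(-1 - 40/3) = (-18 - 13/11)*(-43/3) = -211/11*(-43/3) = 9073/33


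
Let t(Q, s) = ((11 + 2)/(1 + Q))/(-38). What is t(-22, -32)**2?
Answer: 169/636804 ≈ 0.00026539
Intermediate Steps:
t(Q, s) = -13/(38*(1 + Q)) (t(Q, s) = (13/(1 + Q))*(-1/38) = -13/(38*(1 + Q)))
t(-22, -32)**2 = (-13/(38 + 38*(-22)))**2 = (-13/(38 - 836))**2 = (-13/(-798))**2 = (-13*(-1/798))**2 = (13/798)**2 = 169/636804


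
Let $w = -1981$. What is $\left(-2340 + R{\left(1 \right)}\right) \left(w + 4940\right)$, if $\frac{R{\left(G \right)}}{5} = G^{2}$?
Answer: $-6909265$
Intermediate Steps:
$R{\left(G \right)} = 5 G^{2}$
$\left(-2340 + R{\left(1 \right)}\right) \left(w + 4940\right) = \left(-2340 + 5 \cdot 1^{2}\right) \left(-1981 + 4940\right) = \left(-2340 + 5 \cdot 1\right) 2959 = \left(-2340 + 5\right) 2959 = \left(-2335\right) 2959 = -6909265$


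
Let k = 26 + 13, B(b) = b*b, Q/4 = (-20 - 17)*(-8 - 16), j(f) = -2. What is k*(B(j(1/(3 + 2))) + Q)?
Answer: 138684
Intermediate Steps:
Q = 3552 (Q = 4*((-20 - 17)*(-8 - 16)) = 4*(-37*(-24)) = 4*888 = 3552)
B(b) = b²
k = 39
k*(B(j(1/(3 + 2))) + Q) = 39*((-2)² + 3552) = 39*(4 + 3552) = 39*3556 = 138684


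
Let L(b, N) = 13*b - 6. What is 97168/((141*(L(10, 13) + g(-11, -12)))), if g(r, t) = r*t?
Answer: 6073/2256 ≈ 2.6919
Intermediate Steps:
L(b, N) = -6 + 13*b
97168/((141*(L(10, 13) + g(-11, -12)))) = 97168/((141*((-6 + 13*10) - 11*(-12)))) = 97168/((141*((-6 + 130) + 132))) = 97168/((141*(124 + 132))) = 97168/((141*256)) = 97168/36096 = 97168*(1/36096) = 6073/2256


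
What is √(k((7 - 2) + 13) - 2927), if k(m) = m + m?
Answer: 7*I*√59 ≈ 53.768*I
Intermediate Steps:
k(m) = 2*m
√(k((7 - 2) + 13) - 2927) = √(2*((7 - 2) + 13) - 2927) = √(2*(5 + 13) - 2927) = √(2*18 - 2927) = √(36 - 2927) = √(-2891) = 7*I*√59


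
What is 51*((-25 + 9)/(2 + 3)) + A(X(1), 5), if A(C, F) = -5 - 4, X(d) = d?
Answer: -861/5 ≈ -172.20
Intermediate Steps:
A(C, F) = -9
51*((-25 + 9)/(2 + 3)) + A(X(1), 5) = 51*((-25 + 9)/(2 + 3)) - 9 = 51*(-16/5) - 9 = -816/5 - 9 = -861/5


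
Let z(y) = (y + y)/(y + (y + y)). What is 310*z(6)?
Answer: 620/3 ≈ 206.67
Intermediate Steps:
z(y) = 2/3 (z(y) = (2*y)/(y + 2*y) = (2*y)/((3*y)) = (2*y)*(1/(3*y)) = 2/3)
310*z(6) = 310*(2/3) = 620/3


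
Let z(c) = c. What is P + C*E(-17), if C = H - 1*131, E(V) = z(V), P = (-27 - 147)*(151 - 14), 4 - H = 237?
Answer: -17650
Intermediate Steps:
H = -233 (H = 4 - 1*237 = 4 - 237 = -233)
P = -23838 (P = -174*137 = -23838)
E(V) = V
C = -364 (C = -233 - 1*131 = -233 - 131 = -364)
P + C*E(-17) = -23838 - 364*(-17) = -23838 + 6188 = -17650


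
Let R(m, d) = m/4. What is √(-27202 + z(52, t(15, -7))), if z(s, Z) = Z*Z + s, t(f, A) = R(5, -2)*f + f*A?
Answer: 145*I*√15/4 ≈ 140.4*I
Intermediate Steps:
R(m, d) = m/4 (R(m, d) = m*(¼) = m/4)
t(f, A) = 5*f/4 + A*f (t(f, A) = ((¼)*5)*f + f*A = 5*f/4 + A*f)
z(s, Z) = s + Z² (z(s, Z) = Z² + s = s + Z²)
√(-27202 + z(52, t(15, -7))) = √(-27202 + (52 + ((¼)*15*(5 + 4*(-7)))²)) = √(-27202 + (52 + ((¼)*15*(5 - 28))²)) = √(-27202 + (52 + ((¼)*15*(-23))²)) = √(-27202 + (52 + (-345/4)²)) = √(-27202 + (52 + 119025/16)) = √(-27202 + 119857/16) = √(-315375/16) = 145*I*√15/4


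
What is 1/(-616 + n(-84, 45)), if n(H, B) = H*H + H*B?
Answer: 1/2660 ≈ 0.00037594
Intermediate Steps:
n(H, B) = H² + B*H
1/(-616 + n(-84, 45)) = 1/(-616 - 84*(45 - 84)) = 1/(-616 - 84*(-39)) = 1/(-616 + 3276) = 1/2660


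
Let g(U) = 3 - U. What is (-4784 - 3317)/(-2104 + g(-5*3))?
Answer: 8101/2086 ≈ 3.8835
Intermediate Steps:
(-4784 - 3317)/(-2104 + g(-5*3)) = (-4784 - 3317)/(-2104 + (3 - (-5)*3)) = -8101/(-2104 + (3 - 1*(-15))) = -8101/(-2104 + (3 + 15)) = -8101/(-2104 + 18) = -8101/(-2086) = -8101*(-1/2086) = 8101/2086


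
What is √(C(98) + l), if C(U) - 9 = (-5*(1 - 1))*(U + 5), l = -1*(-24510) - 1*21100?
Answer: √3419 ≈ 58.472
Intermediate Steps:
l = 3410 (l = 24510 - 21100 = 3410)
C(U) = 9 (C(U) = 9 + (-5*(1 - 1))*(U + 5) = 9 + (-5*0)*(5 + U) = 9 + 0*(5 + U) = 9 + 0 = 9)
√(C(98) + l) = √(9 + 3410) = √3419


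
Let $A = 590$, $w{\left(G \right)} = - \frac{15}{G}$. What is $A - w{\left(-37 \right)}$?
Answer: $\frac{21815}{37} \approx 589.59$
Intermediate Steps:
$A - w{\left(-37 \right)} = 590 - - \frac{15}{-37} = 590 - \left(-15\right) \left(- \frac{1}{37}\right) = 590 - \frac{15}{37} = \frac{21815}{37}$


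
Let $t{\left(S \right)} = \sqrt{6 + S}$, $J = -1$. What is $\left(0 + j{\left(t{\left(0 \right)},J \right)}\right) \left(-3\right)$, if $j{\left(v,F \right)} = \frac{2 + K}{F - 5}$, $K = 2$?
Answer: $2$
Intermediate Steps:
$j{\left(v,F \right)} = \frac{4}{-5 + F}$ ($j{\left(v,F \right)} = \frac{2 + 2}{F - 5} = \frac{4}{-5 + F}$)
$\left(0 + j{\left(t{\left(0 \right)},J \right)}\right) \left(-3\right) = \left(0 + \frac{4}{-5 - 1}\right) \left(-3\right) = \left(0 + \frac{4}{-6}\right) \left(-3\right) = \left(0 + 4 \left(- \frac{1}{6}\right)\right) \left(-3\right) = \left(0 - \frac{2}{3}\right) \left(-3\right) = \left(- \frac{2}{3}\right) \left(-3\right) = 2$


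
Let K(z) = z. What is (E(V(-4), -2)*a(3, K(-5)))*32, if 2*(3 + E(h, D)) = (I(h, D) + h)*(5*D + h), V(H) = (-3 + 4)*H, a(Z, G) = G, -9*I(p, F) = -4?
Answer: -31520/9 ≈ -3502.2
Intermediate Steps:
I(p, F) = 4/9 (I(p, F) = -⅑*(-4) = 4/9)
V(H) = H (V(H) = 1*H = H)
E(h, D) = -3 + (4/9 + h)*(h + 5*D)/2 (E(h, D) = -3 + ((4/9 + h)*(5*D + h))/2 = -3 + ((4/9 + h)*(h + 5*D))/2 = -3 + (4/9 + h)*(h + 5*D)/2)
(E(V(-4), -2)*a(3, K(-5)))*32 = ((-3 + (½)*(-4)² + (2/9)*(-4) + (10/9)*(-2) + (5/2)*(-2)*(-4))*(-5))*32 = ((-3 + (½)*16 - 8/9 - 20/9 + 20)*(-5))*32 = ((-3 + 8 - 8/9 - 20/9 + 20)*(-5))*32 = ((197/9)*(-5))*32 = -985/9*32 = -31520/9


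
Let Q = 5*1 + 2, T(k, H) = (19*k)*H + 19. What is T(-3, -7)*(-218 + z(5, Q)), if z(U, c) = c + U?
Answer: -86108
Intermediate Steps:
T(k, H) = 19 + 19*H*k (T(k, H) = 19*H*k + 19 = 19 + 19*H*k)
Q = 7 (Q = 5 + 2 = 7)
z(U, c) = U + c
T(-3, -7)*(-218 + z(5, Q)) = (19 + 19*(-7)*(-3))*(-218 + (5 + 7)) = (19 + 399)*(-218 + 12) = 418*(-206) = -86108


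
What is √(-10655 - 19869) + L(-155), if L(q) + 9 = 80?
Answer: 71 + 2*I*√7631 ≈ 71.0 + 174.71*I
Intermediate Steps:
L(q) = 71 (L(q) = -9 + 80 = 71)
√(-10655 - 19869) + L(-155) = √(-10655 - 19869) + 71 = √(-30524) + 71 = 2*I*√7631 + 71 = 71 + 2*I*√7631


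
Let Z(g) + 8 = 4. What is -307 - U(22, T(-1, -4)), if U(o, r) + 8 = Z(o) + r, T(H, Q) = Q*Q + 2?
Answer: -313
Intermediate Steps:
Z(g) = -4 (Z(g) = -8 + 4 = -4)
T(H, Q) = 2 + Q**2 (T(H, Q) = Q**2 + 2 = 2 + Q**2)
U(o, r) = -12 + r (U(o, r) = -8 + (-4 + r) = -12 + r)
-307 - U(22, T(-1, -4)) = -307 - (-12 + (2 + (-4)**2)) = -307 - (-12 + (2 + 16)) = -307 - (-12 + 18) = -307 - 1*6 = -307 - 6 = -313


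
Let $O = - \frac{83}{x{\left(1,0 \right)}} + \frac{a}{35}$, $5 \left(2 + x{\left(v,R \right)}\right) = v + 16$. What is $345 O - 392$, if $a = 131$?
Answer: $- \frac{136880}{7} \approx -19554.0$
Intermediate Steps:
$x{\left(v,R \right)} = \frac{6}{5} + \frac{v}{5}$ ($x{\left(v,R \right)} = -2 + \frac{v + 16}{5} = -2 + \frac{16 + v}{5} = -2 + \left(\frac{16}{5} + \frac{v}{5}\right) = \frac{6}{5} + \frac{v}{5}$)
$O = - \frac{1944}{35}$ ($O = - \frac{83}{\frac{6}{5} + \frac{1}{5} \cdot 1} + \frac{131}{35} = - \frac{83}{\frac{6}{5} + \frac{1}{5}} + 131 \cdot \frac{1}{35} = - \frac{83}{\frac{7}{5}} + \frac{131}{35} = \left(-83\right) \frac{5}{7} + \frac{131}{35} = - \frac{415}{7} + \frac{131}{35} = - \frac{1944}{35} \approx -55.543$)
$345 O - 392 = 345 \left(- \frac{1944}{35}\right) - 392 = - \frac{134136}{7} - 392 = - \frac{136880}{7}$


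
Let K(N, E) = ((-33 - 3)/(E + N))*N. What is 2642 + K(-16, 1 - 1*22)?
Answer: 97178/37 ≈ 2626.4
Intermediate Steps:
K(N, E) = -36*N/(E + N) (K(N, E) = (-36/(E + N))*N = -36*N/(E + N))
2642 + K(-16, 1 - 1*22) = 2642 - 36*(-16)/((1 - 1*22) - 16) = 2642 - 36*(-16)/((1 - 22) - 16) = 2642 - 36*(-16)/(-21 - 16) = 2642 - 36*(-16)/(-37) = 2642 - 36*(-16)*(-1/37) = 2642 - 576/37 = 97178/37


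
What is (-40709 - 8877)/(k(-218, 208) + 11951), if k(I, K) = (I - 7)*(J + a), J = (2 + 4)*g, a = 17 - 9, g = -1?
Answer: -49586/11501 ≈ -4.3114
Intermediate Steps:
a = 8
J = -6 (J = (2 + 4)*(-1) = 6*(-1) = -6)
k(I, K) = -14 + 2*I (k(I, K) = (I - 7)*(-6 + 8) = (-7 + I)*2 = -14 + 2*I)
(-40709 - 8877)/(k(-218, 208) + 11951) = (-40709 - 8877)/((-14 + 2*(-218)) + 11951) = -49586/((-14 - 436) + 11951) = -49586/(-450 + 11951) = -49586/11501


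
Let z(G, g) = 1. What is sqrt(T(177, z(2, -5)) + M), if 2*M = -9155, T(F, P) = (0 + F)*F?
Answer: sqrt(107006)/2 ≈ 163.56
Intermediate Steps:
T(F, P) = F**2 (T(F, P) = F*F = F**2)
M = -9155/2 (M = (1/2)*(-9155) = -9155/2 ≈ -4577.5)
sqrt(T(177, z(2, -5)) + M) = sqrt(177**2 - 9155/2) = sqrt(31329 - 9155/2) = sqrt(53503/2) = sqrt(107006)/2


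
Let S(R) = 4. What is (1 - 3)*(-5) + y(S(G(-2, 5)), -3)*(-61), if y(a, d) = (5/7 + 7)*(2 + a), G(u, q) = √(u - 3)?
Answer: -19694/7 ≈ -2813.4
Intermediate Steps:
G(u, q) = √(-3 + u)
y(a, d) = 108/7 + 54*a/7 (y(a, d) = (5*(⅐) + 7)*(2 + a) = (5/7 + 7)*(2 + a) = 54*(2 + a)/7 = 108/7 + 54*a/7)
(1 - 3)*(-5) + y(S(G(-2, 5)), -3)*(-61) = (1 - 3)*(-5) + (108/7 + (54/7)*4)*(-61) = -2*(-5) + (108/7 + 216/7)*(-61) = 10 + (324/7)*(-61) = 10 - 19764/7 = -19694/7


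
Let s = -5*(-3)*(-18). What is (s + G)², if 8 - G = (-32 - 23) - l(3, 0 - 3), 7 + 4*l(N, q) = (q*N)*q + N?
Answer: 648025/16 ≈ 40502.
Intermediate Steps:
l(N, q) = -7/4 + N/4 + N*q²/4 (l(N, q) = -7/4 + ((q*N)*q + N)/4 = -7/4 + ((N*q)*q + N)/4 = -7/4 + (N*q² + N)/4 = -7/4 + (N + N*q²)/4 = -7/4 + (N/4 + N*q²/4) = -7/4 + N/4 + N*q²/4)
s = -270 (s = 15*(-18) = -270)
G = 275/4 (G = 8 - ((-32 - 23) - (-7/4 + (¼)*3 + (¼)*3*(0 - 3)²)) = 8 - (-55 - (-7/4 + ¾ + (¼)*3*(-3)²)) = 8 - (-55 - (-7/4 + ¾ + (¼)*3*9)) = 8 - (-55 - (-7/4 + ¾ + 27/4)) = 8 - (-55 - 1*23/4) = 8 - (-55 - 23/4) = 8 - 1*(-243/4) = 8 + 243/4 = 275/4 ≈ 68.750)
(s + G)² = (-270 + 275/4)² = (-805/4)² = 648025/16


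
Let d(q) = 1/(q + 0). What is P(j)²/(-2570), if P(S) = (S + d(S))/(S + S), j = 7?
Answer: -125/1234114 ≈ -0.00010129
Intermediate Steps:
d(q) = 1/q
P(S) = (S + 1/S)/(2*S) (P(S) = (S + 1/S)/(S + S) = (S + 1/S)/((2*S)) = (S + 1/S)*(1/(2*S)) = (S + 1/S)/(2*S))
P(j)²/(-2570) = ((½)*(1 + 7²)/7²)²/(-2570) = ((½)*(1/49)*(1 + 49))²*(-1/2570) = ((½)*(1/49)*50)²*(-1/2570) = (25/49)²*(-1/2570) = (625/2401)*(-1/2570) = -125/1234114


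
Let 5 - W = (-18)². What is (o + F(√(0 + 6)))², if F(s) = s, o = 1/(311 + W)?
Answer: 385/64 - √6/4 ≈ 5.4033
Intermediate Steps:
W = -319 (W = 5 - 1*(-18)² = 5 - 1*324 = 5 - 324 = -319)
o = -⅛ (o = 1/(311 - 319) = 1/(-8) = -⅛ ≈ -0.12500)
(o + F(√(0 + 6)))² = (-⅛ + √(0 + 6))² = (-⅛ + √6)²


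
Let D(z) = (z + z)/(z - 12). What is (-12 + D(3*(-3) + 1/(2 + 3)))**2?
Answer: 21025/169 ≈ 124.41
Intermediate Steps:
D(z) = 2*z/(-12 + z) (D(z) = (2*z)/(-12 + z) = 2*z/(-12 + z))
(-12 + D(3*(-3) + 1/(2 + 3)))**2 = (-12 + 2*(3*(-3) + 1/(2 + 3))/(-12 + (3*(-3) + 1/(2 + 3))))**2 = (-12 + 2*(-9 + 1/5)/(-12 + (-9 + 1/5)))**2 = (-12 + 2*(-44/5)/(-12 - 44/5))**2 = (-12 + 2*(-44/5)/(-104/5))**2 = (-12 + 2*(-44/5)*(-5/104))**2 = (-12 + 11/13)**2 = (-145/13)**2 = 21025/169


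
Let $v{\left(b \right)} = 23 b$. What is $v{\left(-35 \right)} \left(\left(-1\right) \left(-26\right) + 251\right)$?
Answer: $-222985$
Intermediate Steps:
$v{\left(-35 \right)} \left(\left(-1\right) \left(-26\right) + 251\right) = 23 \left(-35\right) \left(\left(-1\right) \left(-26\right) + 251\right) = - 805 \left(26 + 251\right) = \left(-805\right) 277 = -222985$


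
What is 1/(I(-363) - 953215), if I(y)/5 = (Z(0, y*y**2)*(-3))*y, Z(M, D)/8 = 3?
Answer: -1/822535 ≈ -1.2158e-6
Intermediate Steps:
Z(M, D) = 24 (Z(M, D) = 8*3 = 24)
I(y) = -360*y (I(y) = 5*((24*(-3))*y) = 5*(-72*y) = -360*y)
1/(I(-363) - 953215) = 1/(-360*(-363) - 953215) = 1/(130680 - 953215) = 1/(-822535) = -1/822535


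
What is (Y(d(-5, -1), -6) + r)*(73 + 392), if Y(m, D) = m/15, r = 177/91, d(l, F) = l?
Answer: 68200/91 ≈ 749.45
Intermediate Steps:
r = 177/91 (r = 177*(1/91) = 177/91 ≈ 1.9451)
Y(m, D) = m/15 (Y(m, D) = m*(1/15) = m/15)
(Y(d(-5, -1), -6) + r)*(73 + 392) = ((1/15)*(-5) + 177/91)*(73 + 392) = (-⅓ + 177/91)*465 = (440/273)*465 = 68200/91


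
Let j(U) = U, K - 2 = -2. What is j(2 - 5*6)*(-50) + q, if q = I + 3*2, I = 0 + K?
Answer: 1406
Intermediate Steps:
K = 0 (K = 2 - 2 = 0)
I = 0 (I = 0 + 0 = 0)
q = 6 (q = 0 + 3*2 = 0 + 6 = 6)
j(2 - 5*6)*(-50) + q = (2 - 5*6)*(-50) + 6 = (2 - 30)*(-50) + 6 = -28*(-50) + 6 = 1400 + 6 = 1406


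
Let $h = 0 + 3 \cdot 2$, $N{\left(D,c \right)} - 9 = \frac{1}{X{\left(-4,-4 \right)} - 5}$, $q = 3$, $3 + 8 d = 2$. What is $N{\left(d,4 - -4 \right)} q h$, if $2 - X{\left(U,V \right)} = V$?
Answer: $180$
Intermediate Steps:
$d = - \frac{1}{8}$ ($d = - \frac{3}{8} + \frac{1}{8} \cdot 2 = - \frac{3}{8} + \frac{1}{4} = - \frac{1}{8} \approx -0.125$)
$X{\left(U,V \right)} = 2 - V$
$N{\left(D,c \right)} = 10$ ($N{\left(D,c \right)} = 9 + \frac{1}{\left(2 - -4\right) - 5} = 9 + \frac{1}{\left(2 + 4\right) - 5} = 9 + \frac{1}{6 - 5} = 9 + 1^{-1} = 9 + 1 = 10$)
$h = 6$ ($h = 0 + 6 = 6$)
$N{\left(d,4 - -4 \right)} q h = 10 \cdot 3 \cdot 6 = 30 \cdot 6 = 180$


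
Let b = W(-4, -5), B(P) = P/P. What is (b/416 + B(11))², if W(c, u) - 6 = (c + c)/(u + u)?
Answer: 1117249/1081600 ≈ 1.0330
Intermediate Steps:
B(P) = 1
W(c, u) = 6 + c/u (W(c, u) = 6 + (c + c)/(u + u) = 6 + (2*c)/((2*u)) = 6 + (2*c)*(1/(2*u)) = 6 + c/u)
b = 34/5 (b = 6 - 4/(-5) = 6 - 4*(-⅕) = 6 + ⅘ = 34/5 ≈ 6.8000)
(b/416 + B(11))² = ((34/5)/416 + 1)² = ((34/5)*(1/416) + 1)² = (17/1040 + 1)² = (1057/1040)² = 1117249/1081600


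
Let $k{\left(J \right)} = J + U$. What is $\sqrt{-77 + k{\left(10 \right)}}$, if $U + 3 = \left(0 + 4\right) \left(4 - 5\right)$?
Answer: $i \sqrt{74} \approx 8.6023 i$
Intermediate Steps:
$U = -7$ ($U = -3 + \left(0 + 4\right) \left(4 - 5\right) = -3 + 4 \left(-1\right) = -3 - 4 = -7$)
$k{\left(J \right)} = -7 + J$ ($k{\left(J \right)} = J - 7 = -7 + J$)
$\sqrt{-77 + k{\left(10 \right)}} = \sqrt{-77 + \left(-7 + 10\right)} = \sqrt{-77 + 3} = \sqrt{-74} = i \sqrt{74}$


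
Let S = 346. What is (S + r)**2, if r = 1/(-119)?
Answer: 1695215929/14161 ≈ 1.1971e+5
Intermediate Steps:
r = -1/119 ≈ -0.0084034
(S + r)**2 = (346 - 1/119)**2 = (41173/119)**2 = 1695215929/14161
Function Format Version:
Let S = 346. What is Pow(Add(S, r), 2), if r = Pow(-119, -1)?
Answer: Rational(1695215929, 14161) ≈ 1.1971e+5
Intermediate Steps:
r = Rational(-1, 119) ≈ -0.0084034
Pow(Add(S, r), 2) = Pow(Add(346, Rational(-1, 119)), 2) = Pow(Rational(41173, 119), 2) = Rational(1695215929, 14161)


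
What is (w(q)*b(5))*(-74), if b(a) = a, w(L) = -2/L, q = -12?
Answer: -185/3 ≈ -61.667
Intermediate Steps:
(w(q)*b(5))*(-74) = (-2/(-12)*5)*(-74) = (-2*(-1/12)*5)*(-74) = ((⅙)*5)*(-74) = (⅚)*(-74) = -185/3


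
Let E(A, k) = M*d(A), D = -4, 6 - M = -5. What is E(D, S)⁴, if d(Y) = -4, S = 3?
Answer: 3748096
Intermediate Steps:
M = 11 (M = 6 - 1*(-5) = 6 + 5 = 11)
E(A, k) = -44 (E(A, k) = 11*(-4) = -44)
E(D, S)⁴ = (-44)⁴ = 3748096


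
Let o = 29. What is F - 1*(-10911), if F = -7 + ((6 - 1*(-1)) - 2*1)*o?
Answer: 11049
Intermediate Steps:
F = 138 (F = -7 + ((6 - 1*(-1)) - 2*1)*29 = -7 + ((6 + 1) - 2)*29 = -7 + (7 - 2)*29 = -7 + 5*29 = -7 + 145 = 138)
F - 1*(-10911) = 138 - 1*(-10911) = 138 + 10911 = 11049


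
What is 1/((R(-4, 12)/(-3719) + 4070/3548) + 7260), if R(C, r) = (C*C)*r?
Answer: 6597506/47905121117 ≈ 0.00013772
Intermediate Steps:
R(C, r) = r*C² (R(C, r) = C²*r = r*C²)
1/((R(-4, 12)/(-3719) + 4070/3548) + 7260) = 1/(((12*(-4)²)/(-3719) + 4070/3548) + 7260) = 1/(((12*16)*(-1/3719) + 4070*(1/3548)) + 7260) = 1/((192*(-1/3719) + 2035/1774) + 7260) = 1/((-192/3719 + 2035/1774) + 7260) = 1/(7227557/6597506 + 7260) = 1/(47905121117/6597506) = 6597506/47905121117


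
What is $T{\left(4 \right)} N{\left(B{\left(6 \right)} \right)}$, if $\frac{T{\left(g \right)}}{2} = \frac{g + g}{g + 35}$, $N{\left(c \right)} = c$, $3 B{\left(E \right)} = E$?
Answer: $\frac{32}{39} \approx 0.82051$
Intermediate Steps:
$B{\left(E \right)} = \frac{E}{3}$
$T{\left(g \right)} = \frac{4 g}{35 + g}$ ($T{\left(g \right)} = 2 \frac{g + g}{g + 35} = 2 \frac{2 g}{35 + g} = \frac{4 g}{35 + g}$)
$T{\left(4 \right)} N{\left(B{\left(6 \right)} \right)} = 4 \cdot 4 \frac{1}{35 + 4} \cdot \frac{1}{3} \cdot 6 = 4 \cdot 4 \cdot \frac{1}{39} \cdot 2 = \frac{16}{39} \cdot 2 = \frac{32}{39}$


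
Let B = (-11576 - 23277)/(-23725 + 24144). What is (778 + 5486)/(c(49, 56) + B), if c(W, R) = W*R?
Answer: 2624616/1114883 ≈ 2.3542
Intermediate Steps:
c(W, R) = R*W
B = -34853/419 ≈ -83.181
(778 + 5486)/(c(49, 56) + B) = (778 + 5486)/(56*49 - 34853/419) = 6264/(2744 - 34853/419) = 6264/(1114883/419) = 6264*(419/1114883) = 2624616/1114883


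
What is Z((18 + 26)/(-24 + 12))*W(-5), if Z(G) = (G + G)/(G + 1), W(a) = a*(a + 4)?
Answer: 55/4 ≈ 13.750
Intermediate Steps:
W(a) = a*(4 + a)
Z(G) = 2*G/(1 + G) (Z(G) = (2*G)/(1 + G) = 2*G/(1 + G))
Z((18 + 26)/(-24 + 12))*W(-5) = (2*((18 + 26)/(-24 + 12))/(1 + (18 + 26)/(-24 + 12)))*(-5*(4 - 5)) = (2*(44/(-12))/(1 + 44/(-12)))*(-5*(-1)) = (2*(44*(-1/12))/(1 + 44*(-1/12)))*5 = (2*(-11/3)/(1 - 11/3))*5 = (2*(-11/3)/(-8/3))*5 = (2*(-11/3)*(-3/8))*5 = (11/4)*5 = 55/4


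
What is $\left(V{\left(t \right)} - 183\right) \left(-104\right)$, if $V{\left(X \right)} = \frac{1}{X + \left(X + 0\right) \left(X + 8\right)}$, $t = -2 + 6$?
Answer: $19030$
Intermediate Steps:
$t = 4$
$V{\left(X \right)} = \frac{1}{X + X \left(8 + X\right)}$
$\left(V{\left(t \right)} - 183\right) \left(-104\right) = \left(\frac{1}{4 \left(9 + 4\right)} - 183\right) \left(-104\right) = \left(\frac{1}{4 \cdot 13} - 183\right) \left(-104\right) = \left(\frac{1}{4} \cdot \frac{1}{13} - 183\right) \left(-104\right) = \left(\frac{1}{52} - 183\right) \left(-104\right) = \left(- \frac{9515}{52}\right) \left(-104\right) = 19030$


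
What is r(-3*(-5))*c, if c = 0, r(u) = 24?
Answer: 0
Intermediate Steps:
r(-3*(-5))*c = 24*0 = 0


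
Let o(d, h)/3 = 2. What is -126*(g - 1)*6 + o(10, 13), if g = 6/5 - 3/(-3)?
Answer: -4506/5 ≈ -901.20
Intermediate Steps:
o(d, h) = 6 (o(d, h) = 3*2 = 6)
g = 11/5 (g = 6*(1/5) - 3*(-1/3) = 6/5 + 1 = 11/5 ≈ 2.2000)
-126*(g - 1)*6 + o(10, 13) = -126*(11/5 - 1)*6 + 6 = -756*6/5 + 6 = -126*36/5 + 6 = -4536/5 + 6 = -4506/5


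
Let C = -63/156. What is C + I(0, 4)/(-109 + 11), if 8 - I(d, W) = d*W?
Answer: -1237/2548 ≈ -0.48548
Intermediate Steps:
C = -21/52 (C = -63*1/156 = -21/52 ≈ -0.40385)
I(d, W) = 8 - W*d (I(d, W) = 8 - d*W = 8 - W*d)
C + I(0, 4)/(-109 + 11) = -21/52 + (8 - 1*4*0)/(-109 + 11) = -21/52 + (8 + 0)/(-98) = -21/52 - 1/98*8 = -21/52 - 4/49 = -1237/2548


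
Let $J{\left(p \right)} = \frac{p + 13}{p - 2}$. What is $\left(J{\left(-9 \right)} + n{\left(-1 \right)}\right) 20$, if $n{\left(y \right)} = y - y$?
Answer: $- \frac{80}{11} \approx -7.2727$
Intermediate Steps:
$n{\left(y \right)} = 0$
$J{\left(p \right)} = \frac{13 + p}{-2 + p}$
$\left(J{\left(-9 \right)} + n{\left(-1 \right)}\right) 20 = \left(\frac{13 - 9}{-2 - 9} + 0\right) 20 = \left(\frac{1}{-11} \cdot 4 + 0\right) 20 = \left(\left(- \frac{1}{11}\right) 4 + 0\right) 20 = \left(- \frac{4}{11} + 0\right) 20 = \left(- \frac{4}{11}\right) 20 = - \frac{80}{11}$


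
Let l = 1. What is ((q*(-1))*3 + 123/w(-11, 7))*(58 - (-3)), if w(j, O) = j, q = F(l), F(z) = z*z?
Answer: -9516/11 ≈ -865.09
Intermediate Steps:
F(z) = z²
q = 1 (q = 1² = 1)
((q*(-1))*3 + 123/w(-11, 7))*(58 - (-3)) = ((1*(-1))*3 + 123/(-11))*(58 - (-3)) = (-1*3 + 123*(-1/11))*(58 - 1*(-3)) = (-3 - 123/11)*(58 + 3) = -156/11*61 = -9516/11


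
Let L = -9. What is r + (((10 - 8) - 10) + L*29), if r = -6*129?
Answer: -1043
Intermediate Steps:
r = -774
r + (((10 - 8) - 10) + L*29) = -774 + (((10 - 8) - 10) - 9*29) = -774 + ((2 - 10) - 261) = -774 + (-8 - 261) = -774 - 269 = -1043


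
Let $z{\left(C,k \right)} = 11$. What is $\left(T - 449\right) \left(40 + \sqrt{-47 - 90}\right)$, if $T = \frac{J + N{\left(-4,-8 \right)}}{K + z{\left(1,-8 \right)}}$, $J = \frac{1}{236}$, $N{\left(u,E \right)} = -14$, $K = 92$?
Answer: $- \frac{109175950}{6077} - \frac{10917595 i \sqrt{137}}{24308} \approx -17965.0 - 5257.0 i$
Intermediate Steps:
$J = \frac{1}{236} \approx 0.0042373$
$T = - \frac{3303}{24308}$ ($T = \frac{\frac{1}{236} - 14}{92 + 11} = - \frac{3303}{236 \cdot 103} = \left(- \frac{3303}{236}\right) \frac{1}{103} = - \frac{3303}{24308} \approx -0.13588$)
$\left(T - 449\right) \left(40 + \sqrt{-47 - 90}\right) = \left(- \frac{3303}{24308} - 449\right) \left(40 + \sqrt{-47 - 90}\right) = - \frac{10917595 \left(40 + \sqrt{-137}\right)}{24308} = - \frac{10917595 \left(40 + i \sqrt{137}\right)}{24308} = - \frac{109175950}{6077} - \frac{10917595 i \sqrt{137}}{24308}$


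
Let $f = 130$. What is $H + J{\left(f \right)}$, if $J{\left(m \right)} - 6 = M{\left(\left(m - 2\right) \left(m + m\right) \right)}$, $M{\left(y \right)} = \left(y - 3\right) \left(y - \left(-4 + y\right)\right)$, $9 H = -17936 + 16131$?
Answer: $\frac{1196221}{9} \approx 1.3291 \cdot 10^{5}$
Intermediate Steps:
$H = - \frac{1805}{9}$ ($H = \frac{-17936 + 16131}{9} = \frac{1}{9} \left(-1805\right) = - \frac{1805}{9} \approx -200.56$)
$M{\left(y \right)} = -12 + 4 y$ ($M{\left(y \right)} = \left(-3 + y\right) \left(y - \left(-4 + y\right)\right) = \left(-3 + y\right) 4 = -12 + 4 y$)
$J{\left(m \right)} = -6 + 8 m \left(-2 + m\right)$ ($J{\left(m \right)} = 6 + \left(-12 + 4 \left(m - 2\right) \left(m + m\right)\right) = 6 + \left(-12 + 4 \left(-2 + m\right) 2 m\right) = 6 + \left(-12 + 4 \cdot 2 m \left(-2 + m\right)\right) = 6 + \left(-12 + 8 m \left(-2 + m\right)\right) = -6 + 8 m \left(-2 + m\right)$)
$H + J{\left(f \right)} = - \frac{1805}{9} - \left(6 - 1040 \left(-2 + 130\right)\right) = - \frac{1805}{9} - \left(6 - 133120\right) = - \frac{1805}{9} + \left(-6 + 133120\right) = - \frac{1805}{9} + 133114 = \frac{1196221}{9}$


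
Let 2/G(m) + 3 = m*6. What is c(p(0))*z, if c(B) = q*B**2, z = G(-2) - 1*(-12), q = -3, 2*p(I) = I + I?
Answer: 0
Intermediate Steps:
p(I) = I (p(I) = (I + I)/2 = (2*I)/2 = I)
G(m) = 2/(-3 + 6*m) (G(m) = 2/(-3 + m*6) = 2/(-3 + 6*m))
z = 178/15 (z = 2/(3*(-1 + 2*(-2))) - 1*(-12) = 2/(3*(-1 - 4)) + 12 = (2/3)/(-5) + 12 = (2/3)*(-1/5) + 12 = -2/15 + 12 = 178/15 ≈ 11.867)
c(B) = -3*B**2
c(p(0))*z = -3*0**2*(178/15) = -3*0*(178/15) = 0*(178/15) = 0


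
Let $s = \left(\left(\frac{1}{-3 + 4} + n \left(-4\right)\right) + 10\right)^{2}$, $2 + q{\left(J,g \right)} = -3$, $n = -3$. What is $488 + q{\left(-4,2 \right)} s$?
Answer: $-2157$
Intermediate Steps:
$q{\left(J,g \right)} = -5$ ($q{\left(J,g \right)} = -2 - 3 = -5$)
$s = 529$ ($s = \left(\left(\frac{1}{-3 + 4} - -12\right) + 10\right)^{2} = \left(\left(1^{-1} + 12\right) + 10\right)^{2} = \left(\left(1 + 12\right) + 10\right)^{2} = \left(13 + 10\right)^{2} = 23^{2} = 529$)
$488 + q{\left(-4,2 \right)} s = 488 - 2645 = -2157$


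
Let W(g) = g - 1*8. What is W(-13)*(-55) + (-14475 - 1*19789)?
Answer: -33109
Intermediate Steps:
W(g) = -8 + g (W(g) = g - 8 = -8 + g)
W(-13)*(-55) + (-14475 - 1*19789) = (-8 - 13)*(-55) + (-14475 - 1*19789) = -21*(-55) + (-14475 - 19789) = 1155 - 34264 = -33109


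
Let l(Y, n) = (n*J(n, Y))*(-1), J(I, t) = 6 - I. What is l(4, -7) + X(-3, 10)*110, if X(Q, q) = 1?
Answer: 201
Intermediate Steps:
l(Y, n) = -n*(6 - n) (l(Y, n) = (n*(6 - n))*(-1) = -n*(6 - n))
l(4, -7) + X(-3, 10)*110 = -7*(-6 - 7) + 1*110 = -7*(-13) + 110 = 91 + 110 = 201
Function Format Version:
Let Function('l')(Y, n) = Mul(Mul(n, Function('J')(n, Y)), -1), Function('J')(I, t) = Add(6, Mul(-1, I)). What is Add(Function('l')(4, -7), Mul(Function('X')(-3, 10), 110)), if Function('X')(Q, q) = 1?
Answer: 201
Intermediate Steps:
Function('l')(Y, n) = Mul(-1, n, Add(6, Mul(-1, n))) (Function('l')(Y, n) = Mul(Mul(n, Add(6, Mul(-1, n))), -1) = Mul(-1, n, Add(6, Mul(-1, n))))
Add(Function('l')(4, -7), Mul(Function('X')(-3, 10), 110)) = Add(Mul(-7, Add(-6, -7)), Mul(1, 110)) = Add(Mul(-7, -13), 110) = Add(91, 110) = 201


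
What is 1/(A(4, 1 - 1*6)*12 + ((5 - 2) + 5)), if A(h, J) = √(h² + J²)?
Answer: -1/730 + 3*√41/1460 ≈ 0.011787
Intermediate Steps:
A(h, J) = √(J² + h²)
1/(A(4, 1 - 1*6)*12 + ((5 - 2) + 5)) = 1/(√((1 - 1*6)² + 4²)*12 + ((5 - 2) + 5)) = 1/(√((1 - 6)² + 16)*12 + (3 + 5)) = 1/(√((-5)² + 16)*12 + 8) = 1/(√(25 + 16)*12 + 8) = 1/(√41*12 + 8) = 1/(12*√41 + 8) = 1/(8 + 12*√41)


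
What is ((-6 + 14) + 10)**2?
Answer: 324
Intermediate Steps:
((-6 + 14) + 10)**2 = (8 + 10)**2 = 18**2 = 324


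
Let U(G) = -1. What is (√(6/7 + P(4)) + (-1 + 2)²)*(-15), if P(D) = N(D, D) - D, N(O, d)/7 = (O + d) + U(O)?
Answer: -15 - 15*√2247/7 ≈ -116.58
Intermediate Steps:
N(O, d) = -7 + 7*O + 7*d (N(O, d) = 7*((O + d) - 1) = 7*(-1 + O + d) = -7 + 7*O + 7*d)
P(D) = -7 + 13*D (P(D) = (-7 + 7*D + 7*D) - D = (-7 + 14*D) - D = -7 + 13*D)
(√(6/7 + P(4)) + (-1 + 2)²)*(-15) = (√(6/7 + (-7 + 13*4)) + (-1 + 2)²)*(-15) = (√(6*(⅐) + (-7 + 52)) + 1²)*(-15) = (√(6/7 + 45) + 1)*(-15) = (√(321/7) + 1)*(-15) = (√2247/7 + 1)*(-15) = (1 + √2247/7)*(-15) = -15 - 15*√2247/7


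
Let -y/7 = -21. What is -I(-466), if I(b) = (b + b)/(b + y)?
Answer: -932/319 ≈ -2.9216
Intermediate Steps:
y = 147 (y = -7*(-21) = 147)
I(b) = 2*b/(147 + b) (I(b) = (b + b)/(b + 147) = (2*b)/(147 + b) = 2*b/(147 + b))
-I(-466) = -2*(-466)/(147 - 466) = -2*(-466)/(-319) = -2*(-466)*(-1)/319 = -1*932/319 = -932/319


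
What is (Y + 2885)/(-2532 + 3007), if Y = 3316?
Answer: 6201/475 ≈ 13.055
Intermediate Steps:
(Y + 2885)/(-2532 + 3007) = (3316 + 2885)/(-2532 + 3007) = 6201/475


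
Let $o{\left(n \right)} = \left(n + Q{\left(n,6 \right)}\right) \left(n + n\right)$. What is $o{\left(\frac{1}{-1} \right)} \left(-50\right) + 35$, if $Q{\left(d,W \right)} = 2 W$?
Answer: $1135$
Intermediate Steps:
$o{\left(n \right)} = 2 n \left(12 + n\right)$ ($o{\left(n \right)} = \left(n + 2 \cdot 6\right) \left(n + n\right) = \left(n + 12\right) 2 n = \left(12 + n\right) 2 n = 2 n \left(12 + n\right)$)
$o{\left(\frac{1}{-1} \right)} \left(-50\right) + 35 = \frac{2 \left(12 + \frac{1}{-1}\right)}{-1} \left(-50\right) + 35 = 2 \left(-1\right) \left(12 - 1\right) \left(-50\right) + 35 = 2 \left(-1\right) 11 \left(-50\right) + 35 = \left(-22\right) \left(-50\right) + 35 = 1100 + 35 = 1135$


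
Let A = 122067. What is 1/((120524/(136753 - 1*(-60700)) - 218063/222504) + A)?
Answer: 43934082312/5362885385457461 ≈ 8.1922e-6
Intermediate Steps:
1/((120524/(136753 - 1*(-60700)) - 218063/222504) + A) = 1/((120524/(136753 - 1*(-60700)) - 218063/222504) + 122067) = 1/((120524/(136753 + 60700) - 218063*1/222504) + 122067) = 1/((120524/197453 - 218063/222504) + 122067) = 1/(-16240121443/43934082312 + 122067) = 1/(5362885385457461/43934082312) = 43934082312/5362885385457461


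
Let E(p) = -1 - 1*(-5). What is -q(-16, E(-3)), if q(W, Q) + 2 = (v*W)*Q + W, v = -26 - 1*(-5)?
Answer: -1326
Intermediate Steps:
v = -21 (v = -26 + 5 = -21)
E(p) = 4 (E(p) = -1 + 5 = 4)
q(W, Q) = -2 + W - 21*Q*W (q(W, Q) = -2 + ((-21*W)*Q + W) = -2 + (-21*Q*W + W) = -2 + (W - 21*Q*W) = -2 + W - 21*Q*W)
-q(-16, E(-3)) = -(-2 - 16 - 21*4*(-16)) = -(-2 - 16 + 1344) = -1*1326 = -1326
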